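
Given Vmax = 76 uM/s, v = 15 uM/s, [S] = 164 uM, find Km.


Km = [S] * (Vmax - v) / v
Km = 164 * (76 - 15) / 15
Km = 666.9333 uM

666.9333 uM


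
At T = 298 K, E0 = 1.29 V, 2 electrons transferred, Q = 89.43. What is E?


E = E0 - (RT/nF) * ln(Q)
E = 1.29 - (8.314 * 298 / (2 * 96485)) * ln(89.43)
E = 1.2323 V

1.2323 V


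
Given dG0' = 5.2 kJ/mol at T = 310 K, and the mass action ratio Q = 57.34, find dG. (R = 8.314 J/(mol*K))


dG = dG0' + RT * ln(Q) / 1000
dG = 5.2 + 8.314 * 310 * ln(57.34) / 1000
dG = 15.6356 kJ/mol

15.6356 kJ/mol


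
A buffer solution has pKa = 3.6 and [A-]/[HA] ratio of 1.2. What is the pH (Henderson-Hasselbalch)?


pH = pKa + log10([A-]/[HA])
pH = 3.6 + log10(1.2)
pH = 3.6792

3.6792


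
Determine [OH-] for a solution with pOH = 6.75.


[OH-] = 10^(-pOH)
[OH-] = 10^(-6.75)
[OH-] = 1.778e-07 M

1.778e-07 M


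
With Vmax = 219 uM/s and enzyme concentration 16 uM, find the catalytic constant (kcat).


kcat = Vmax / [E]t
kcat = 219 / 16
kcat = 13.6875 s^-1

13.6875 s^-1


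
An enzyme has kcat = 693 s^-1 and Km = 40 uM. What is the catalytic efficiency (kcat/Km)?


Catalytic efficiency = kcat / Km
= 693 / 40
= 17.325 uM^-1*s^-1

17.325 uM^-1*s^-1


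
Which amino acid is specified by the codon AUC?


Standard genetic code lookup.
Codon AUC -> Ile

Ile


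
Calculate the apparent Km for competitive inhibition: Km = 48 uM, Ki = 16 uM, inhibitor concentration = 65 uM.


Km_app = Km * (1 + [I]/Ki)
Km_app = 48 * (1 + 65/16)
Km_app = 243.0 uM

243.0 uM


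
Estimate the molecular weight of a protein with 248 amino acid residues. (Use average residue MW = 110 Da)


MW = n_residues * 110 Da
MW = 248 * 110
MW = 27280 Da

27280 Da


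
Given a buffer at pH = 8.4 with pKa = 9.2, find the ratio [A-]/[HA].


[A-]/[HA] = 10^(pH - pKa)
= 10^(8.4 - 9.2)
= 0.1585

0.1585


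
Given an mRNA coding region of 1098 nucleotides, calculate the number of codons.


codons = nucleotides / 3
codons = 1098 / 3 = 366

366


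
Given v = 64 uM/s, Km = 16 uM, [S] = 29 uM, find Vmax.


Vmax = v * (Km + [S]) / [S]
Vmax = 64 * (16 + 29) / 29
Vmax = 99.3103 uM/s

99.3103 uM/s


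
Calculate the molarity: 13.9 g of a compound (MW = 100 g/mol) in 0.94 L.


C = (mass / MW) / volume
C = (13.9 / 100) / 0.94
C = 0.1479 M

0.1479 M


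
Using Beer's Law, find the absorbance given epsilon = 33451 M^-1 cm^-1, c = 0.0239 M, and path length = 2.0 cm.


A = epsilon * c * l
A = 33451 * 0.0239 * 2.0
A = 1598.9578

1598.9578


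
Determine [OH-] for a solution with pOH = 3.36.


[OH-] = 10^(-pOH)
[OH-] = 10^(-3.36)
[OH-] = 4.365e-04 M

4.365e-04 M


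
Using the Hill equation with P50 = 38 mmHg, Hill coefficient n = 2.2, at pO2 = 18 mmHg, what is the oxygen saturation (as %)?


Y = pO2^n / (P50^n + pO2^n)
Y = 18^2.2 / (38^2.2 + 18^2.2)
Y = 16.19%

16.19%


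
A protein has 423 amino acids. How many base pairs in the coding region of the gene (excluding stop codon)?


Each amino acid = 1 codon = 3 bp
bp = 423 * 3 = 1269 bp

1269 bp


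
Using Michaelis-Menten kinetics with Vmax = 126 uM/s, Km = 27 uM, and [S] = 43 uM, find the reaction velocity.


v = Vmax * [S] / (Km + [S])
v = 126 * 43 / (27 + 43)
v = 77.4 uM/s

77.4 uM/s


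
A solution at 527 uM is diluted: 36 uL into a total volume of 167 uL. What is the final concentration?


C2 = C1 * V1 / V2
C2 = 527 * 36 / 167
C2 = 113.6048 uM

113.6048 uM


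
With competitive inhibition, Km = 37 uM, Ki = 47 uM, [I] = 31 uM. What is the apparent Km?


Km_app = Km * (1 + [I]/Ki)
Km_app = 37 * (1 + 31/47)
Km_app = 61.4043 uM

61.4043 uM


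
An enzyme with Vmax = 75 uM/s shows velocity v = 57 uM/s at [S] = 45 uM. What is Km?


Km = [S] * (Vmax - v) / v
Km = 45 * (75 - 57) / 57
Km = 14.2105 uM

14.2105 uM


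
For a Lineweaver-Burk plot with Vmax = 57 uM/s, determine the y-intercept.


y-intercept = 1/Vmax
= 1/57
= 0.0175 s/uM

0.0175 s/uM


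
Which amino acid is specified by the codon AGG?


Standard genetic code lookup.
Codon AGG -> Arg

Arg


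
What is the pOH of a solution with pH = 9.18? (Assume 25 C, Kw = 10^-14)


pOH = 14 - pH
pOH = 14 - 9.18
pOH = 4.82

4.82


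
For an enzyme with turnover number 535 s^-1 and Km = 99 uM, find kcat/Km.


Catalytic efficiency = kcat / Km
= 535 / 99
= 5.404 uM^-1*s^-1

5.404 uM^-1*s^-1


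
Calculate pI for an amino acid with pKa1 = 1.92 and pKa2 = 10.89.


pI = (pKa1 + pKa2) / 2
pI = (1.92 + 10.89) / 2
pI = 6.405

6.405


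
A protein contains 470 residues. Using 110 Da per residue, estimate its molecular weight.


MW = n_residues * 110 Da
MW = 470 * 110
MW = 51700 Da

51700 Da


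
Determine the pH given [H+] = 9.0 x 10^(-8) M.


pH = -log10([H+])
pH = -log10(9.0 x 10^(-8))
pH = 7.0458

7.0458


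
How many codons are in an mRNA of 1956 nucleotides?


codons = nucleotides / 3
codons = 1956 / 3 = 652

652


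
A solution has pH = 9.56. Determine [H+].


[H+] = 10^(-pH)
[H+] = 10^(-9.56)
[H+] = 2.754e-10 M

2.754e-10 M


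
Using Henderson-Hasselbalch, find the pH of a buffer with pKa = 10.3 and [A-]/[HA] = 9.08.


pH = pKa + log10([A-]/[HA])
pH = 10.3 + log10(9.08)
pH = 11.2581

11.2581


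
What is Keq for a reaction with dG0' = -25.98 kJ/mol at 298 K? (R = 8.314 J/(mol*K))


Keq = exp(-dG0 * 1000 / (R * T))
Keq = exp(-(-25.98) * 1000 / (8.314 * 298))
Keq = 35813.2299

35813.2299


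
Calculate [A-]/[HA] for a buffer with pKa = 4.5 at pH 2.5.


[A-]/[HA] = 10^(pH - pKa)
= 10^(2.5 - 4.5)
= 0.01

0.01


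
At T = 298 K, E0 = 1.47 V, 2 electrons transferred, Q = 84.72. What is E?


E = E0 - (RT/nF) * ln(Q)
E = 1.47 - (8.314 * 298 / (2 * 96485)) * ln(84.72)
E = 1.413 V

1.413 V


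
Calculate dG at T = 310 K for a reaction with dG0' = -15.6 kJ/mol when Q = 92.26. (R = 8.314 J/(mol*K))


dG = dG0' + RT * ln(Q) / 1000
dG = -15.6 + 8.314 * 310 * ln(92.26) / 1000
dG = -3.9385 kJ/mol

-3.9385 kJ/mol


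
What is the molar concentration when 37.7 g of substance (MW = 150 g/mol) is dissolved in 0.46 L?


C = (mass / MW) / volume
C = (37.7 / 150) / 0.46
C = 0.5464 M

0.5464 M


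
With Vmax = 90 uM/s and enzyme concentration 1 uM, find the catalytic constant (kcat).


kcat = Vmax / [E]t
kcat = 90 / 1
kcat = 90.0 s^-1

90.0 s^-1


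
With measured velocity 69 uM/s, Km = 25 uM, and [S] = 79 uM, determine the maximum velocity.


Vmax = v * (Km + [S]) / [S]
Vmax = 69 * (25 + 79) / 79
Vmax = 90.8354 uM/s

90.8354 uM/s


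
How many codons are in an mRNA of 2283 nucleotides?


codons = nucleotides / 3
codons = 2283 / 3 = 761

761


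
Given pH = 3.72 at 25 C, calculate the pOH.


pOH = 14 - pH
pOH = 14 - 3.72
pOH = 10.28

10.28


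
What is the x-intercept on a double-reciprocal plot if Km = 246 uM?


x-intercept = -1/Km
= -1/246
= -0.0041 1/uM

-0.0041 1/uM


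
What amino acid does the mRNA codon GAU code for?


Standard genetic code lookup.
Codon GAU -> Asp

Asp


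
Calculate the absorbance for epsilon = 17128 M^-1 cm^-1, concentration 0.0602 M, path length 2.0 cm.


A = epsilon * c * l
A = 17128 * 0.0602 * 2.0
A = 2062.2112

2062.2112


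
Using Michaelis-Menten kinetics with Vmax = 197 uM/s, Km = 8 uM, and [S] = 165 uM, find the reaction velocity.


v = Vmax * [S] / (Km + [S])
v = 197 * 165 / (8 + 165)
v = 187.8902 uM/s

187.8902 uM/s


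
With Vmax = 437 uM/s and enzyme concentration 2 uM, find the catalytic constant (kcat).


kcat = Vmax / [E]t
kcat = 437 / 2
kcat = 218.5 s^-1

218.5 s^-1


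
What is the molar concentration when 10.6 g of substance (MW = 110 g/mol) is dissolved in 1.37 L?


C = (mass / MW) / volume
C = (10.6 / 110) / 1.37
C = 0.0703 M

0.0703 M


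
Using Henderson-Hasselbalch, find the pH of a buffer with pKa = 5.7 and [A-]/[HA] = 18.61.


pH = pKa + log10([A-]/[HA])
pH = 5.7 + log10(18.61)
pH = 6.9697

6.9697


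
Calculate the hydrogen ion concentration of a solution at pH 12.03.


[H+] = 10^(-pH)
[H+] = 10^(-12.03)
[H+] = 9.333e-13 M

9.333e-13 M


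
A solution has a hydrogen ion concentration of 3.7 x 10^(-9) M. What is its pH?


pH = -log10([H+])
pH = -log10(3.7 x 10^(-9))
pH = 8.4318

8.4318


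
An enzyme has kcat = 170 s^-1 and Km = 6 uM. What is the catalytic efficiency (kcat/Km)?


Catalytic efficiency = kcat / Km
= 170 / 6
= 28.3333 uM^-1*s^-1

28.3333 uM^-1*s^-1


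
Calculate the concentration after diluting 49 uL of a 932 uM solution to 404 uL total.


C2 = C1 * V1 / V2
C2 = 932 * 49 / 404
C2 = 113.0396 uM

113.0396 uM


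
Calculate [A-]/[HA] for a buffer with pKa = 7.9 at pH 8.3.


[A-]/[HA] = 10^(pH - pKa)
= 10^(8.3 - 7.9)
= 2.5119

2.5119


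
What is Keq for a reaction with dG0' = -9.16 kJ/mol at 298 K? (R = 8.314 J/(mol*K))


Keq = exp(-dG0 * 1000 / (R * T))
Keq = exp(-(-9.16) * 1000 / (8.314 * 298))
Keq = 40.3329

40.3329


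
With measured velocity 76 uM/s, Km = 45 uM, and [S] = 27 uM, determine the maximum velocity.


Vmax = v * (Km + [S]) / [S]
Vmax = 76 * (45 + 27) / 27
Vmax = 202.6667 uM/s

202.6667 uM/s


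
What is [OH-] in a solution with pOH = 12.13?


[OH-] = 10^(-pOH)
[OH-] = 10^(-12.13)
[OH-] = 7.413e-13 M

7.413e-13 M


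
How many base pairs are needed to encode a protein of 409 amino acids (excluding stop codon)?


Each amino acid = 1 codon = 3 bp
bp = 409 * 3 = 1227 bp

1227 bp


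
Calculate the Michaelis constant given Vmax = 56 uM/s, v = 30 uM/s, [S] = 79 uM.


Km = [S] * (Vmax - v) / v
Km = 79 * (56 - 30) / 30
Km = 68.4667 uM

68.4667 uM


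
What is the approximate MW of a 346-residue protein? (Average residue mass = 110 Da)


MW = n_residues * 110 Da
MW = 346 * 110
MW = 38060 Da

38060 Da


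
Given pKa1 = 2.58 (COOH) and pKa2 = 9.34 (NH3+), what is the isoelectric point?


pI = (pKa1 + pKa2) / 2
pI = (2.58 + 9.34) / 2
pI = 5.96

5.96


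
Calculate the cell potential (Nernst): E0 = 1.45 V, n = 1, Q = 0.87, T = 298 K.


E = E0 - (RT/nF) * ln(Q)
E = 1.45 - (8.314 * 298 / (1 * 96485)) * ln(0.87)
E = 1.4536 V

1.4536 V


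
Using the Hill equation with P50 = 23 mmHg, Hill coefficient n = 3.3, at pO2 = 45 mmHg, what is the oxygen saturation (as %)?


Y = pO2^n / (P50^n + pO2^n)
Y = 45^3.3 / (23^3.3 + 45^3.3)
Y = 90.16%

90.16%


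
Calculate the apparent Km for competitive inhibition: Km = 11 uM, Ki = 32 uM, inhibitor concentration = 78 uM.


Km_app = Km * (1 + [I]/Ki)
Km_app = 11 * (1 + 78/32)
Km_app = 37.8125 uM

37.8125 uM


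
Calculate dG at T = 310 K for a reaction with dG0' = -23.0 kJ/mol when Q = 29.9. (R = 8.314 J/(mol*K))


dG = dG0' + RT * ln(Q) / 1000
dG = -23.0 + 8.314 * 310 * ln(29.9) / 1000
dG = -14.2426 kJ/mol

-14.2426 kJ/mol


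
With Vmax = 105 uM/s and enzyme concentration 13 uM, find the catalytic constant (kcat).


kcat = Vmax / [E]t
kcat = 105 / 13
kcat = 8.0769 s^-1

8.0769 s^-1


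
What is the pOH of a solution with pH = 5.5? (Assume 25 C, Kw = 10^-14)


pOH = 14 - pH
pOH = 14 - 5.5
pOH = 8.5

8.5


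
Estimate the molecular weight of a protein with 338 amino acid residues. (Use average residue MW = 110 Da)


MW = n_residues * 110 Da
MW = 338 * 110
MW = 37180 Da

37180 Da


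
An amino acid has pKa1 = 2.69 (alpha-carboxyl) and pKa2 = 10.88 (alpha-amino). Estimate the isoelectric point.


pI = (pKa1 + pKa2) / 2
pI = (2.69 + 10.88) / 2
pI = 6.785

6.785


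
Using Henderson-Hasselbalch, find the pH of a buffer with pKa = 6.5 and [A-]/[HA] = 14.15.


pH = pKa + log10([A-]/[HA])
pH = 6.5 + log10(14.15)
pH = 7.6508

7.6508


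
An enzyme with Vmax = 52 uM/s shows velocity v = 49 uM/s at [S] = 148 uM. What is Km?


Km = [S] * (Vmax - v) / v
Km = 148 * (52 - 49) / 49
Km = 9.0612 uM

9.0612 uM


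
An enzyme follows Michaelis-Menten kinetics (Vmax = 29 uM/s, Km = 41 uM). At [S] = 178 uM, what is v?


v = Vmax * [S] / (Km + [S])
v = 29 * 178 / (41 + 178)
v = 23.5708 uM/s

23.5708 uM/s


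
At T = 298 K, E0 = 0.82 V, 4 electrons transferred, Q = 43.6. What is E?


E = E0 - (RT/nF) * ln(Q)
E = 0.82 - (8.314 * 298 / (4 * 96485)) * ln(43.6)
E = 0.7958 V

0.7958 V


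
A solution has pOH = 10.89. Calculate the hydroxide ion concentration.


[OH-] = 10^(-pOH)
[OH-] = 10^(-10.89)
[OH-] = 1.288e-11 M

1.288e-11 M


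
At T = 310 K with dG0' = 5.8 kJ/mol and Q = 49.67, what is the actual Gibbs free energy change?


dG = dG0' + RT * ln(Q) / 1000
dG = 5.8 + 8.314 * 310 * ln(49.67) / 1000
dG = 15.8655 kJ/mol

15.8655 kJ/mol


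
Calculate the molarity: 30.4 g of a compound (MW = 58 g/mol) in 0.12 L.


C = (mass / MW) / volume
C = (30.4 / 58) / 0.12
C = 4.3678 M

4.3678 M


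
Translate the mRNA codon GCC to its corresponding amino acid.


Standard genetic code lookup.
Codon GCC -> Ala

Ala


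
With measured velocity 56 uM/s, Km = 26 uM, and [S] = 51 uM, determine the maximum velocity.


Vmax = v * (Km + [S]) / [S]
Vmax = 56 * (26 + 51) / 51
Vmax = 84.549 uM/s

84.549 uM/s


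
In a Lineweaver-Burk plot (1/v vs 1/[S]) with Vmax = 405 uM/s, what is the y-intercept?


y-intercept = 1/Vmax
= 1/405
= 0.0025 s/uM

0.0025 s/uM


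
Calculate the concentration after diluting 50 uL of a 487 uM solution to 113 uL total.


C2 = C1 * V1 / V2
C2 = 487 * 50 / 113
C2 = 215.4867 uM

215.4867 uM


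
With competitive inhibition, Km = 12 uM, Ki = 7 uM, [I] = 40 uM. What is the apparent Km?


Km_app = Km * (1 + [I]/Ki)
Km_app = 12 * (1 + 40/7)
Km_app = 80.5714 uM

80.5714 uM


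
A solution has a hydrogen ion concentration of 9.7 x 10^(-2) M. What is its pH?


pH = -log10([H+])
pH = -log10(9.7 x 10^(-2))
pH = 1.0132

1.0132


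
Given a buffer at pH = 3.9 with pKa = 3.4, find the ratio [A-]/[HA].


[A-]/[HA] = 10^(pH - pKa)
= 10^(3.9 - 3.4)
= 3.1623

3.1623


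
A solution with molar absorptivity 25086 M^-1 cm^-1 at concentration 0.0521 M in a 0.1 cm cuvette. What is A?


A = epsilon * c * l
A = 25086 * 0.0521 * 0.1
A = 130.6981

130.6981


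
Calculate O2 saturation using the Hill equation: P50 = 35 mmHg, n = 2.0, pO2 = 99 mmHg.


Y = pO2^n / (P50^n + pO2^n)
Y = 99^2.0 / (35^2.0 + 99^2.0)
Y = 88.89%

88.89%


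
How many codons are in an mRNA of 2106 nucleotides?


codons = nucleotides / 3
codons = 2106 / 3 = 702

702


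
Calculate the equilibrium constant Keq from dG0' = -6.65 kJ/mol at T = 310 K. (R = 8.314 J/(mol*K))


Keq = exp(-dG0 * 1000 / (R * T))
Keq = exp(-(-6.65) * 1000 / (8.314 * 310))
Keq = 13.1995

13.1995


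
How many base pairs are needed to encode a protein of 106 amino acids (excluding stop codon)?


Each amino acid = 1 codon = 3 bp
bp = 106 * 3 = 318 bp

318 bp


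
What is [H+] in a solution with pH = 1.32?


[H+] = 10^(-pH)
[H+] = 10^(-1.32)
[H+] = 0.0479 M

0.0479 M


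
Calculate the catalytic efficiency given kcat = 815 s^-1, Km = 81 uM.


Catalytic efficiency = kcat / Km
= 815 / 81
= 10.0617 uM^-1*s^-1

10.0617 uM^-1*s^-1


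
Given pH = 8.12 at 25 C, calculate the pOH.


pOH = 14 - pH
pOH = 14 - 8.12
pOH = 5.88

5.88


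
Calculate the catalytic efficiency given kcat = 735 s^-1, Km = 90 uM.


Catalytic efficiency = kcat / Km
= 735 / 90
= 8.1667 uM^-1*s^-1

8.1667 uM^-1*s^-1


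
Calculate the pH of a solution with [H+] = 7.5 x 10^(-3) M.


pH = -log10([H+])
pH = -log10(7.5 x 10^(-3))
pH = 2.1249

2.1249


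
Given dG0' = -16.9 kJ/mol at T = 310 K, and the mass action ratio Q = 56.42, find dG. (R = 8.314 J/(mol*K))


dG = dG0' + RT * ln(Q) / 1000
dG = -16.9 + 8.314 * 310 * ln(56.42) / 1000
dG = -6.506 kJ/mol

-6.506 kJ/mol


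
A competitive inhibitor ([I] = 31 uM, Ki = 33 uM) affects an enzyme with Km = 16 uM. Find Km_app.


Km_app = Km * (1 + [I]/Ki)
Km_app = 16 * (1 + 31/33)
Km_app = 31.0303 uM

31.0303 uM


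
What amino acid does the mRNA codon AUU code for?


Standard genetic code lookup.
Codon AUU -> Ile

Ile


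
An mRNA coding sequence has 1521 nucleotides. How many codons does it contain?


codons = nucleotides / 3
codons = 1521 / 3 = 507

507


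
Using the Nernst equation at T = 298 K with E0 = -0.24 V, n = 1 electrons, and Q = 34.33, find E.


E = E0 - (RT/nF) * ln(Q)
E = -0.24 - (8.314 * 298 / (1 * 96485)) * ln(34.33)
E = -0.3308 V

-0.3308 V


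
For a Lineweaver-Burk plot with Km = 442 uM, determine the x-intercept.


x-intercept = -1/Km
= -1/442
= -0.0023 1/uM

-0.0023 1/uM


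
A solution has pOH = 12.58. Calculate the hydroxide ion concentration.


[OH-] = 10^(-pOH)
[OH-] = 10^(-12.58)
[OH-] = 2.630e-13 M

2.630e-13 M


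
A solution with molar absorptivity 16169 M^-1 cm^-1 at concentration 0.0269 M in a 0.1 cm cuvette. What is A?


A = epsilon * c * l
A = 16169 * 0.0269 * 0.1
A = 43.4946

43.4946


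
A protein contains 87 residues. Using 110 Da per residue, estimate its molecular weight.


MW = n_residues * 110 Da
MW = 87 * 110
MW = 9570 Da

9570 Da


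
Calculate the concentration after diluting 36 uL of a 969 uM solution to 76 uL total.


C2 = C1 * V1 / V2
C2 = 969 * 36 / 76
C2 = 459.0 uM

459.0 uM


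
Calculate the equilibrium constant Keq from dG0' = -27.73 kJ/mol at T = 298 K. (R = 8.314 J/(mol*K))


Keq = exp(-dG0 * 1000 / (R * T))
Keq = exp(-(-27.73) * 1000 / (8.314 * 298))
Keq = 72577.4352

72577.4352


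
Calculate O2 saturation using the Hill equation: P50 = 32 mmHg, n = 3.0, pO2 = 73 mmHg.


Y = pO2^n / (P50^n + pO2^n)
Y = 73^3.0 / (32^3.0 + 73^3.0)
Y = 92.23%

92.23%


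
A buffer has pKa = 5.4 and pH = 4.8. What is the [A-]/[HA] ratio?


[A-]/[HA] = 10^(pH - pKa)
= 10^(4.8 - 5.4)
= 0.2512

0.2512


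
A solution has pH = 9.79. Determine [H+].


[H+] = 10^(-pH)
[H+] = 10^(-9.79)
[H+] = 1.622e-10 M

1.622e-10 M


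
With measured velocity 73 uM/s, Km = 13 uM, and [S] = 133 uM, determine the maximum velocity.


Vmax = v * (Km + [S]) / [S]
Vmax = 73 * (13 + 133) / 133
Vmax = 80.1353 uM/s

80.1353 uM/s


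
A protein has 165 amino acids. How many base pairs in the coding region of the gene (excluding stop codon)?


Each amino acid = 1 codon = 3 bp
bp = 165 * 3 = 495 bp

495 bp


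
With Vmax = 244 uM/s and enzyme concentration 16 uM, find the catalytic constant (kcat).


kcat = Vmax / [E]t
kcat = 244 / 16
kcat = 15.25 s^-1

15.25 s^-1


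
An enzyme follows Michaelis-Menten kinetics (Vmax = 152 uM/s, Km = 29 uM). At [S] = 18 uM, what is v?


v = Vmax * [S] / (Km + [S])
v = 152 * 18 / (29 + 18)
v = 58.2128 uM/s

58.2128 uM/s


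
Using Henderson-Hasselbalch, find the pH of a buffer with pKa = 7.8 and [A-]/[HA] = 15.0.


pH = pKa + log10([A-]/[HA])
pH = 7.8 + log10(15.0)
pH = 8.9761

8.9761


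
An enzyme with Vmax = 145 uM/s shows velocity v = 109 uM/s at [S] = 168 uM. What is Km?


Km = [S] * (Vmax - v) / v
Km = 168 * (145 - 109) / 109
Km = 55.4862 uM

55.4862 uM


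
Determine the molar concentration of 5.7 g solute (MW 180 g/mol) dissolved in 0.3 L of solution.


C = (mass / MW) / volume
C = (5.7 / 180) / 0.3
C = 0.1056 M

0.1056 M


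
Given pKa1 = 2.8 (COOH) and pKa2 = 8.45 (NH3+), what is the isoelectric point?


pI = (pKa1 + pKa2) / 2
pI = (2.8 + 8.45) / 2
pI = 5.625

5.625


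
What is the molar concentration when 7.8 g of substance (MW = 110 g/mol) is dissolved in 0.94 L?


C = (mass / MW) / volume
C = (7.8 / 110) / 0.94
C = 0.0754 M

0.0754 M


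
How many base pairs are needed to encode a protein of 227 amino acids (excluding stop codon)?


Each amino acid = 1 codon = 3 bp
bp = 227 * 3 = 681 bp

681 bp


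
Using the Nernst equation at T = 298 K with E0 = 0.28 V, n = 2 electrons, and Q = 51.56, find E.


E = E0 - (RT/nF) * ln(Q)
E = 0.28 - (8.314 * 298 / (2 * 96485)) * ln(51.56)
E = 0.2294 V

0.2294 V


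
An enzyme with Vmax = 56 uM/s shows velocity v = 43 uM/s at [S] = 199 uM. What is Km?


Km = [S] * (Vmax - v) / v
Km = 199 * (56 - 43) / 43
Km = 60.1628 uM

60.1628 uM


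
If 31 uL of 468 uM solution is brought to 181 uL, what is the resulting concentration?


C2 = C1 * V1 / V2
C2 = 468 * 31 / 181
C2 = 80.1547 uM

80.1547 uM


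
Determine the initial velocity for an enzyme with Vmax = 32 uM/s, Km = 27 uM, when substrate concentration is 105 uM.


v = Vmax * [S] / (Km + [S])
v = 32 * 105 / (27 + 105)
v = 25.4545 uM/s

25.4545 uM/s


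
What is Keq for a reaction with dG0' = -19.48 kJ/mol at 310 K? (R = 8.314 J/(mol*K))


Keq = exp(-dG0 * 1000 / (R * T))
Keq = exp(-(-19.48) * 1000 / (8.314 * 310))
Keq = 1916.3548

1916.3548


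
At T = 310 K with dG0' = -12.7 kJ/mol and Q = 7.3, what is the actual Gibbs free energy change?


dG = dG0' + RT * ln(Q) / 1000
dG = -12.7 + 8.314 * 310 * ln(7.3) / 1000
dG = -7.5766 kJ/mol

-7.5766 kJ/mol


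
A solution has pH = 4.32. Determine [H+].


[H+] = 10^(-pH)
[H+] = 10^(-4.32)
[H+] = 4.786e-05 M

4.786e-05 M


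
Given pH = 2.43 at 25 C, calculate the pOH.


pOH = 14 - pH
pOH = 14 - 2.43
pOH = 11.57

11.57


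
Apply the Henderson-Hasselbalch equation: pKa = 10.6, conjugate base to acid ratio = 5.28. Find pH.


pH = pKa + log10([A-]/[HA])
pH = 10.6 + log10(5.28)
pH = 11.3226

11.3226


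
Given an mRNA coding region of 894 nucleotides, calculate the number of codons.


codons = nucleotides / 3
codons = 894 / 3 = 298

298


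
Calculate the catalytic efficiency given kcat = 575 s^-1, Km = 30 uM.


Catalytic efficiency = kcat / Km
= 575 / 30
= 19.1667 uM^-1*s^-1

19.1667 uM^-1*s^-1


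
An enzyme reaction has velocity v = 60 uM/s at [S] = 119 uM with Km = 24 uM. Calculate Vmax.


Vmax = v * (Km + [S]) / [S]
Vmax = 60 * (24 + 119) / 119
Vmax = 72.1008 uM/s

72.1008 uM/s


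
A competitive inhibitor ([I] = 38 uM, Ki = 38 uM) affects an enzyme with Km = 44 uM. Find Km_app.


Km_app = Km * (1 + [I]/Ki)
Km_app = 44 * (1 + 38/38)
Km_app = 88.0 uM

88.0 uM


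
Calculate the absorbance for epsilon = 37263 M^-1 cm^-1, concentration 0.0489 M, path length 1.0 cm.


A = epsilon * c * l
A = 37263 * 0.0489 * 1.0
A = 1822.1607

1822.1607


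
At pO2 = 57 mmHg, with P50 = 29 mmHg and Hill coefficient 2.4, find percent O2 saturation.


Y = pO2^n / (P50^n + pO2^n)
Y = 57^2.4 / (29^2.4 + 57^2.4)
Y = 83.5%

83.5%


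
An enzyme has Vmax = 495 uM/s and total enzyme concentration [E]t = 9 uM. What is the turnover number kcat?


kcat = Vmax / [E]t
kcat = 495 / 9
kcat = 55.0 s^-1

55.0 s^-1


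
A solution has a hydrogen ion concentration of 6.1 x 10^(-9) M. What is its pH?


pH = -log10([H+])
pH = -log10(6.1 x 10^(-9))
pH = 8.2147

8.2147


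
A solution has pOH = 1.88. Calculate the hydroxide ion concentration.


[OH-] = 10^(-pOH)
[OH-] = 10^(-1.88)
[OH-] = 0.0132 M

0.0132 M


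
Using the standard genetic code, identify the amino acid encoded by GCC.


Standard genetic code lookup.
Codon GCC -> Ala

Ala


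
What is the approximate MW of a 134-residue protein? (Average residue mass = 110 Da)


MW = n_residues * 110 Da
MW = 134 * 110
MW = 14740 Da

14740 Da


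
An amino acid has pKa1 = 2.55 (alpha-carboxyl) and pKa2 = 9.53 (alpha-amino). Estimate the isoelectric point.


pI = (pKa1 + pKa2) / 2
pI = (2.55 + 9.53) / 2
pI = 6.04

6.04


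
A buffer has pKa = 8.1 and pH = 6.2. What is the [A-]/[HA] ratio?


[A-]/[HA] = 10^(pH - pKa)
= 10^(6.2 - 8.1)
= 0.0126

0.0126


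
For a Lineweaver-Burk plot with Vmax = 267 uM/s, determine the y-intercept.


y-intercept = 1/Vmax
= 1/267
= 0.0037 s/uM

0.0037 s/uM


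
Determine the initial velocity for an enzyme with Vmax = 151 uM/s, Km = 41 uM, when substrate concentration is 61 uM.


v = Vmax * [S] / (Km + [S])
v = 151 * 61 / (41 + 61)
v = 90.3039 uM/s

90.3039 uM/s


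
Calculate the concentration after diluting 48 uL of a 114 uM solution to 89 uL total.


C2 = C1 * V1 / V2
C2 = 114 * 48 / 89
C2 = 61.4831 uM

61.4831 uM


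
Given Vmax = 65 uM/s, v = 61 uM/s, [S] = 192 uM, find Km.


Km = [S] * (Vmax - v) / v
Km = 192 * (65 - 61) / 61
Km = 12.5902 uM

12.5902 uM


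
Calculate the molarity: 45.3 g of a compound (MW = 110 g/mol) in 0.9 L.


C = (mass / MW) / volume
C = (45.3 / 110) / 0.9
C = 0.4576 M

0.4576 M


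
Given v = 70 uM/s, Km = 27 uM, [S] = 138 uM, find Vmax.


Vmax = v * (Km + [S]) / [S]
Vmax = 70 * (27 + 138) / 138
Vmax = 83.6957 uM/s

83.6957 uM/s


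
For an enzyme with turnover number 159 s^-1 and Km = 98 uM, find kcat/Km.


Catalytic efficiency = kcat / Km
= 159 / 98
= 1.6224 uM^-1*s^-1

1.6224 uM^-1*s^-1


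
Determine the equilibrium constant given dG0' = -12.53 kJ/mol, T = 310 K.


Keq = exp(-dG0 * 1000 / (R * T))
Keq = exp(-(-12.53) * 1000 / (8.314 * 310))
Keq = 129.231

129.231


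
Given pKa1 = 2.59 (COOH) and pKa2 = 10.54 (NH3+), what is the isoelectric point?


pI = (pKa1 + pKa2) / 2
pI = (2.59 + 10.54) / 2
pI = 6.565

6.565


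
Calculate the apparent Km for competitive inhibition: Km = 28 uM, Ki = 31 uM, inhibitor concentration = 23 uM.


Km_app = Km * (1 + [I]/Ki)
Km_app = 28 * (1 + 23/31)
Km_app = 48.7742 uM

48.7742 uM


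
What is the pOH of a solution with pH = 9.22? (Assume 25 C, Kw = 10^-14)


pOH = 14 - pH
pOH = 14 - 9.22
pOH = 4.78

4.78


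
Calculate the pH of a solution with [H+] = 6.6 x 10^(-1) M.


pH = -log10([H+])
pH = -log10(6.6 x 10^(-1))
pH = 0.1805

0.1805


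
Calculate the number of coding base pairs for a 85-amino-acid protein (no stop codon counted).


Each amino acid = 1 codon = 3 bp
bp = 85 * 3 = 255 bp

255 bp


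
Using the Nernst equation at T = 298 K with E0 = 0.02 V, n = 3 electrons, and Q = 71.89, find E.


E = E0 - (RT/nF) * ln(Q)
E = 0.02 - (8.314 * 298 / (3 * 96485)) * ln(71.89)
E = -0.0166 V

-0.0166 V


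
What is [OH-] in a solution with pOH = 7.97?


[OH-] = 10^(-pOH)
[OH-] = 10^(-7.97)
[OH-] = 1.072e-08 M

1.072e-08 M


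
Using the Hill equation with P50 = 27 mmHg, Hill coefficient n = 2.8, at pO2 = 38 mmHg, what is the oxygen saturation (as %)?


Y = pO2^n / (P50^n + pO2^n)
Y = 38^2.8 / (27^2.8 + 38^2.8)
Y = 72.25%

72.25%


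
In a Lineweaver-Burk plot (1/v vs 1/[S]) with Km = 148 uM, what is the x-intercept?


x-intercept = -1/Km
= -1/148
= -0.0068 1/uM

-0.0068 1/uM


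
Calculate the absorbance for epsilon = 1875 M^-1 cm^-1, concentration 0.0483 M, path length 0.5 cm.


A = epsilon * c * l
A = 1875 * 0.0483 * 0.5
A = 45.2812

45.2812


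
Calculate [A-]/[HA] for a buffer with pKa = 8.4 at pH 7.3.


[A-]/[HA] = 10^(pH - pKa)
= 10^(7.3 - 8.4)
= 0.0794

0.0794


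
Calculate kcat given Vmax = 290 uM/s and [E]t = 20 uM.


kcat = Vmax / [E]t
kcat = 290 / 20
kcat = 14.5 s^-1

14.5 s^-1


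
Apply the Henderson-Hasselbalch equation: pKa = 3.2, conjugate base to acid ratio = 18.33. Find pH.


pH = pKa + log10([A-]/[HA])
pH = 3.2 + log10(18.33)
pH = 4.4632

4.4632


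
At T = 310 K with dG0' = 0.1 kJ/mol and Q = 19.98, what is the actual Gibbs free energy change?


dG = dG0' + RT * ln(Q) / 1000
dG = 0.1 + 8.314 * 310 * ln(19.98) / 1000
dG = 7.8184 kJ/mol

7.8184 kJ/mol


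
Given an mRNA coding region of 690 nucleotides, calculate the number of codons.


codons = nucleotides / 3
codons = 690 / 3 = 230

230


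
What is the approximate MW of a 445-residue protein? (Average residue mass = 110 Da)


MW = n_residues * 110 Da
MW = 445 * 110
MW = 48950 Da

48950 Da


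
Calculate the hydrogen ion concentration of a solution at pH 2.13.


[H+] = 10^(-pH)
[H+] = 10^(-2.13)
[H+] = 0.0074 M

0.0074 M


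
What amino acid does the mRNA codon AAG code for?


Standard genetic code lookup.
Codon AAG -> Lys

Lys


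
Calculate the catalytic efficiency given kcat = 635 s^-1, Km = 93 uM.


Catalytic efficiency = kcat / Km
= 635 / 93
= 6.828 uM^-1*s^-1

6.828 uM^-1*s^-1


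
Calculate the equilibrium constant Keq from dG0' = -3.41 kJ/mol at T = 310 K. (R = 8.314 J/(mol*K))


Keq = exp(-dG0 * 1000 / (R * T))
Keq = exp(-(-3.41) * 1000 / (8.314 * 310))
Keq = 3.7549

3.7549


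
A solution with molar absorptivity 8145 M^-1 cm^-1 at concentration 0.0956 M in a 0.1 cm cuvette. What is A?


A = epsilon * c * l
A = 8145 * 0.0956 * 0.1
A = 77.8662

77.8662


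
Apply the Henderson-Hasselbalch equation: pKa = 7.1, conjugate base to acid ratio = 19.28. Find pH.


pH = pKa + log10([A-]/[HA])
pH = 7.1 + log10(19.28)
pH = 8.3851

8.3851


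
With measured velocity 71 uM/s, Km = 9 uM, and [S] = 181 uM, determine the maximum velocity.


Vmax = v * (Km + [S]) / [S]
Vmax = 71 * (9 + 181) / 181
Vmax = 74.5304 uM/s

74.5304 uM/s


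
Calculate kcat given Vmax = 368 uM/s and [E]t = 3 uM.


kcat = Vmax / [E]t
kcat = 368 / 3
kcat = 122.6667 s^-1

122.6667 s^-1


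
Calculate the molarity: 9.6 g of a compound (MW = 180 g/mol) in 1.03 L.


C = (mass / MW) / volume
C = (9.6 / 180) / 1.03
C = 0.0518 M

0.0518 M


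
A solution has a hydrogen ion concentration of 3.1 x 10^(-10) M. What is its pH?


pH = -log10([H+])
pH = -log10(3.1 x 10^(-10))
pH = 9.5086

9.5086


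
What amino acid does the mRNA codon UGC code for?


Standard genetic code lookup.
Codon UGC -> Cys

Cys


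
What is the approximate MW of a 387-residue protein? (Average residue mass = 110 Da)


MW = n_residues * 110 Da
MW = 387 * 110
MW = 42570 Da

42570 Da


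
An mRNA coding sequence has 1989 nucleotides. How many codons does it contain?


codons = nucleotides / 3
codons = 1989 / 3 = 663

663


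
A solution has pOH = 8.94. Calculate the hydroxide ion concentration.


[OH-] = 10^(-pOH)
[OH-] = 10^(-8.94)
[OH-] = 1.148e-09 M

1.148e-09 M


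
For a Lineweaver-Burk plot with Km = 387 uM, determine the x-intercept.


x-intercept = -1/Km
= -1/387
= -0.0026 1/uM

-0.0026 1/uM


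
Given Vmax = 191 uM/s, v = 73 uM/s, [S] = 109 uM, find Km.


Km = [S] * (Vmax - v) / v
Km = 109 * (191 - 73) / 73
Km = 176.1918 uM

176.1918 uM


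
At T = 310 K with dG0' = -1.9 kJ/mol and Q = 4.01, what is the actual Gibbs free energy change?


dG = dG0' + RT * ln(Q) / 1000
dG = -1.9 + 8.314 * 310 * ln(4.01) / 1000
dG = 1.6794 kJ/mol

1.6794 kJ/mol


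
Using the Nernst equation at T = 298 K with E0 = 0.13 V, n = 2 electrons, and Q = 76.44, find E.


E = E0 - (RT/nF) * ln(Q)
E = 0.13 - (8.314 * 298 / (2 * 96485)) * ln(76.44)
E = 0.0743 V

0.0743 V


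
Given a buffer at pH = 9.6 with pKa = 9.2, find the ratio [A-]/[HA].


[A-]/[HA] = 10^(pH - pKa)
= 10^(9.6 - 9.2)
= 2.5119

2.5119


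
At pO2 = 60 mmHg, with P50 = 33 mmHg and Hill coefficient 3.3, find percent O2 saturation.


Y = pO2^n / (P50^n + pO2^n)
Y = 60^3.3 / (33^3.3 + 60^3.3)
Y = 87.79%

87.79%


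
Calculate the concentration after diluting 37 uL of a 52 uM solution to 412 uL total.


C2 = C1 * V1 / V2
C2 = 52 * 37 / 412
C2 = 4.6699 uM

4.6699 uM


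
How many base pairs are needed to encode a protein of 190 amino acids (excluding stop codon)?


Each amino acid = 1 codon = 3 bp
bp = 190 * 3 = 570 bp

570 bp


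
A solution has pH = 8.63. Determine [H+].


[H+] = 10^(-pH)
[H+] = 10^(-8.63)
[H+] = 2.344e-09 M

2.344e-09 M


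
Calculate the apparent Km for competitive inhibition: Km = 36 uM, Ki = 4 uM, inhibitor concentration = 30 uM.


Km_app = Km * (1 + [I]/Ki)
Km_app = 36 * (1 + 30/4)
Km_app = 306.0 uM

306.0 uM


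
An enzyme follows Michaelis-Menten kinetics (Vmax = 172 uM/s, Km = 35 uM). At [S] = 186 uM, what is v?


v = Vmax * [S] / (Km + [S])
v = 172 * 186 / (35 + 186)
v = 144.7602 uM/s

144.7602 uM/s


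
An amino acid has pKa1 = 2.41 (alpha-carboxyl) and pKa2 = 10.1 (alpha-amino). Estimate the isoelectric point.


pI = (pKa1 + pKa2) / 2
pI = (2.41 + 10.1) / 2
pI = 6.255

6.255


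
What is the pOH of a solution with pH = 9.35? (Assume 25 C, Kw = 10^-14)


pOH = 14 - pH
pOH = 14 - 9.35
pOH = 4.65

4.65


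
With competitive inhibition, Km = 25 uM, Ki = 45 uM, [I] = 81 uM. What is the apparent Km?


Km_app = Km * (1 + [I]/Ki)
Km_app = 25 * (1 + 81/45)
Km_app = 70.0 uM

70.0 uM


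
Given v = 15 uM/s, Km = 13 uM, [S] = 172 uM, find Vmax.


Vmax = v * (Km + [S]) / [S]
Vmax = 15 * (13 + 172) / 172
Vmax = 16.1337 uM/s

16.1337 uM/s


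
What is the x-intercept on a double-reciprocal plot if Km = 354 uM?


x-intercept = -1/Km
= -1/354
= -0.0028 1/uM

-0.0028 1/uM


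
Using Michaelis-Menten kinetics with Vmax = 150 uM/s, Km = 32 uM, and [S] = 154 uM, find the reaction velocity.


v = Vmax * [S] / (Km + [S])
v = 150 * 154 / (32 + 154)
v = 124.1935 uM/s

124.1935 uM/s


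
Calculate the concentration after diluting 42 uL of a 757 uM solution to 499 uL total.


C2 = C1 * V1 / V2
C2 = 757 * 42 / 499
C2 = 63.7154 uM

63.7154 uM


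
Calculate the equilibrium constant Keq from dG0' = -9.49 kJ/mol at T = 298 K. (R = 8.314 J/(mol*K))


Keq = exp(-dG0 * 1000 / (R * T))
Keq = exp(-(-9.49) * 1000 / (8.314 * 298))
Keq = 46.0793

46.0793


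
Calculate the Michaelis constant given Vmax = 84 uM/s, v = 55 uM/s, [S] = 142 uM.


Km = [S] * (Vmax - v) / v
Km = 142 * (84 - 55) / 55
Km = 74.8727 uM

74.8727 uM


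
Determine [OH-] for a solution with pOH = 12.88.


[OH-] = 10^(-pOH)
[OH-] = 10^(-12.88)
[OH-] = 1.318e-13 M

1.318e-13 M


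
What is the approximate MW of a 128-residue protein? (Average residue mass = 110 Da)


MW = n_residues * 110 Da
MW = 128 * 110
MW = 14080 Da

14080 Da


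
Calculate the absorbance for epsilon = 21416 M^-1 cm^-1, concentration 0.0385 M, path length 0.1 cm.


A = epsilon * c * l
A = 21416 * 0.0385 * 0.1
A = 82.4516

82.4516


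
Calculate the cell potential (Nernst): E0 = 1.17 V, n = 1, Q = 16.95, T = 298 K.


E = E0 - (RT/nF) * ln(Q)
E = 1.17 - (8.314 * 298 / (1 * 96485)) * ln(16.95)
E = 1.0973 V

1.0973 V


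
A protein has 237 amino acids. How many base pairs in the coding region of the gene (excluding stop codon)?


Each amino acid = 1 codon = 3 bp
bp = 237 * 3 = 711 bp

711 bp


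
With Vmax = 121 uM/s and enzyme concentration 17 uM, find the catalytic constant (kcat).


kcat = Vmax / [E]t
kcat = 121 / 17
kcat = 7.1176 s^-1

7.1176 s^-1


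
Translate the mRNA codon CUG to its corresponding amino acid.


Standard genetic code lookup.
Codon CUG -> Leu

Leu


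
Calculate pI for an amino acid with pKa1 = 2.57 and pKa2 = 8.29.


pI = (pKa1 + pKa2) / 2
pI = (2.57 + 8.29) / 2
pI = 5.43

5.43


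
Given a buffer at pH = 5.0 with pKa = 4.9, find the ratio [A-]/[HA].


[A-]/[HA] = 10^(pH - pKa)
= 10^(5.0 - 4.9)
= 1.2589

1.2589


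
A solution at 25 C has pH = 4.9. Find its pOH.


pOH = 14 - pH
pOH = 14 - 4.9
pOH = 9.1

9.1


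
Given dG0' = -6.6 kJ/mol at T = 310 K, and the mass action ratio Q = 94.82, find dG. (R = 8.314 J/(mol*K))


dG = dG0' + RT * ln(Q) / 1000
dG = -6.6 + 8.314 * 310 * ln(94.82) / 1000
dG = 5.132 kJ/mol

5.132 kJ/mol


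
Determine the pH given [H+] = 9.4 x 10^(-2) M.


pH = -log10([H+])
pH = -log10(9.4 x 10^(-2))
pH = 1.0269

1.0269


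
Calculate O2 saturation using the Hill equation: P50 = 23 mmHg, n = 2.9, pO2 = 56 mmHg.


Y = pO2^n / (P50^n + pO2^n)
Y = 56^2.9 / (23^2.9 + 56^2.9)
Y = 92.96%

92.96%


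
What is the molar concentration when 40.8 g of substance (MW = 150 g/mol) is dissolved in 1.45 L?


C = (mass / MW) / volume
C = (40.8 / 150) / 1.45
C = 0.1876 M

0.1876 M


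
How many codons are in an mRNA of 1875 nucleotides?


codons = nucleotides / 3
codons = 1875 / 3 = 625

625


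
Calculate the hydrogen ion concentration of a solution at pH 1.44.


[H+] = 10^(-pH)
[H+] = 10^(-1.44)
[H+] = 0.0363 M

0.0363 M


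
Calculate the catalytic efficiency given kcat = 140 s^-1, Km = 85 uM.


Catalytic efficiency = kcat / Km
= 140 / 85
= 1.6471 uM^-1*s^-1

1.6471 uM^-1*s^-1


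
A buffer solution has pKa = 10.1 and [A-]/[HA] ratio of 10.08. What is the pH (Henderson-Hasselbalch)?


pH = pKa + log10([A-]/[HA])
pH = 10.1 + log10(10.08)
pH = 11.1035

11.1035


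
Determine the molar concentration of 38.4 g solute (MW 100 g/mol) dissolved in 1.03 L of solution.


C = (mass / MW) / volume
C = (38.4 / 100) / 1.03
C = 0.3728 M

0.3728 M


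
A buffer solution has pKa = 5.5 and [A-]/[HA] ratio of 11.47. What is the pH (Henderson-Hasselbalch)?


pH = pKa + log10([A-]/[HA])
pH = 5.5 + log10(11.47)
pH = 6.5596

6.5596


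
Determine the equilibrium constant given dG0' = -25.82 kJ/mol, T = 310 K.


Keq = exp(-dG0 * 1000 / (R * T))
Keq = exp(-(-25.82) * 1000 / (8.314 * 310))
Keq = 22428.3409

22428.3409


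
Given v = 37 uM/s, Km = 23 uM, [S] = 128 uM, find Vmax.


Vmax = v * (Km + [S]) / [S]
Vmax = 37 * (23 + 128) / 128
Vmax = 43.6484 uM/s

43.6484 uM/s


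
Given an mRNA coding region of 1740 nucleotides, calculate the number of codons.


codons = nucleotides / 3
codons = 1740 / 3 = 580

580


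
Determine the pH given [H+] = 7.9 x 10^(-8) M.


pH = -log10([H+])
pH = -log10(7.9 x 10^(-8))
pH = 7.1024

7.1024


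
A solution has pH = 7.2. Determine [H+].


[H+] = 10^(-pH)
[H+] = 10^(-7.2)
[H+] = 6.310e-08 M

6.310e-08 M


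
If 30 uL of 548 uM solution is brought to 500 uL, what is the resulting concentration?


C2 = C1 * V1 / V2
C2 = 548 * 30 / 500
C2 = 32.88 uM

32.88 uM


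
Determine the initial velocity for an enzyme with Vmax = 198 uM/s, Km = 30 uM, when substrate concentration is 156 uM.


v = Vmax * [S] / (Km + [S])
v = 198 * 156 / (30 + 156)
v = 166.0645 uM/s

166.0645 uM/s


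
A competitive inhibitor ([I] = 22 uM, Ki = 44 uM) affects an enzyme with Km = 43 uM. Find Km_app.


Km_app = Km * (1 + [I]/Ki)
Km_app = 43 * (1 + 22/44)
Km_app = 64.5 uM

64.5 uM


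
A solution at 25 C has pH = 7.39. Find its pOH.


pOH = 14 - pH
pOH = 14 - 7.39
pOH = 6.61

6.61


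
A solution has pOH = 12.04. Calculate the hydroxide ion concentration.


[OH-] = 10^(-pOH)
[OH-] = 10^(-12.04)
[OH-] = 9.120e-13 M

9.120e-13 M


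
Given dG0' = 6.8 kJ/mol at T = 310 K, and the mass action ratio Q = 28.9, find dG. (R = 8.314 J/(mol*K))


dG = dG0' + RT * ln(Q) / 1000
dG = 6.8 + 8.314 * 310 * ln(28.9) / 1000
dG = 15.4698 kJ/mol

15.4698 kJ/mol


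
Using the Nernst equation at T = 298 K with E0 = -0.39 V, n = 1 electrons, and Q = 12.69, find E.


E = E0 - (RT/nF) * ln(Q)
E = -0.39 - (8.314 * 298 / (1 * 96485)) * ln(12.69)
E = -0.4552 V

-0.4552 V


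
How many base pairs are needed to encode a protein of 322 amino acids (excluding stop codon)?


Each amino acid = 1 codon = 3 bp
bp = 322 * 3 = 966 bp

966 bp


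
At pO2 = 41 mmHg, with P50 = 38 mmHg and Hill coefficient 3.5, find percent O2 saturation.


Y = pO2^n / (P50^n + pO2^n)
Y = 41^3.5 / (38^3.5 + 41^3.5)
Y = 56.61%

56.61%


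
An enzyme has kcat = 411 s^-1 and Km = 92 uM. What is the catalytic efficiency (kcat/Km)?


Catalytic efficiency = kcat / Km
= 411 / 92
= 4.4674 uM^-1*s^-1

4.4674 uM^-1*s^-1


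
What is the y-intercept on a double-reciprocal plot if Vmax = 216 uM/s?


y-intercept = 1/Vmax
= 1/216
= 0.0046 s/uM

0.0046 s/uM


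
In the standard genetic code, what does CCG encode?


Standard genetic code lookup.
Codon CCG -> Pro

Pro


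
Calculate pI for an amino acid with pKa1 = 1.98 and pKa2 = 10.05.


pI = (pKa1 + pKa2) / 2
pI = (1.98 + 10.05) / 2
pI = 6.015

6.015


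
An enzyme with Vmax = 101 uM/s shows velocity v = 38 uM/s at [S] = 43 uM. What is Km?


Km = [S] * (Vmax - v) / v
Km = 43 * (101 - 38) / 38
Km = 71.2895 uM

71.2895 uM
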